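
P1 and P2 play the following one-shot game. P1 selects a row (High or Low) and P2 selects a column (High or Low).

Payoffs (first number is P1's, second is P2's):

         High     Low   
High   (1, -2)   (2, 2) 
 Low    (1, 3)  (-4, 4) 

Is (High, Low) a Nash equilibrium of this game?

Yes

At (High, Low), P1 earns 2; switching to Low would give -4, so P1 has no profitable deviation.
P2 earns 2; switching to High would give -2, so P2 has no profitable deviation.
Neither player can gain by a unilateral deviation, so this profile is a Nash equilibrium.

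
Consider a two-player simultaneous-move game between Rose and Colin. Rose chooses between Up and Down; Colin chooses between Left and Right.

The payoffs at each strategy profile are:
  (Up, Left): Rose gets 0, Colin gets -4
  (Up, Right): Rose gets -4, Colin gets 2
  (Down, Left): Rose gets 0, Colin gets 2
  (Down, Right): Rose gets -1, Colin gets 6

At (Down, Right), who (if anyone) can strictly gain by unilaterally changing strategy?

Neither

Rose at (Down, Right) earns -1; deviating to Up yields -4 — not better.
Colin earns 6; deviating to Left yields 2 — not better.
Neither player can strictly improve; the profile is a Nash equilibrium.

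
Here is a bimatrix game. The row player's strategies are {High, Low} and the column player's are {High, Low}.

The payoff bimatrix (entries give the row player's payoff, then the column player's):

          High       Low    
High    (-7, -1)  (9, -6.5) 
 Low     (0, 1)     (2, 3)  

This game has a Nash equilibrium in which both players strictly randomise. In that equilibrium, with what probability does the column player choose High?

1/2

Let q be the probability that the column player plays High. In a completely mixed equilibrium, the row player must be indifferent between High and Low.
The row player's expected payoff from High is −7q + 9(1−q); from Low it is 2(1−q).
Setting these equal: −16q + 9 = −2q + 2, so q = 1/2.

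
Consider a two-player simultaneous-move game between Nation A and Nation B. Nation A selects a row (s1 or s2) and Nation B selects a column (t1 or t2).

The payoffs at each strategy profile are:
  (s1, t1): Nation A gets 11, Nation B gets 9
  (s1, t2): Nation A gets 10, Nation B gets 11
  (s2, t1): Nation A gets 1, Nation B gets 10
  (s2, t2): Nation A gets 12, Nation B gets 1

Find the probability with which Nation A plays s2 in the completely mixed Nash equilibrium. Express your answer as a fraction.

2/11

Let p be the probability that Nation A plays s1. In a completely mixed equilibrium, Nation B must be indifferent between t1 and t2.
Nation B's expected payoff from t1 is 9p + 10(1−p); from t2 it is 11p + (1−p).
Setting these equal: −p + 10 = 10p + 1, so p = 9/11.
Therefore Nation A plays s2 with probability 1 − 9/11 = 2/11.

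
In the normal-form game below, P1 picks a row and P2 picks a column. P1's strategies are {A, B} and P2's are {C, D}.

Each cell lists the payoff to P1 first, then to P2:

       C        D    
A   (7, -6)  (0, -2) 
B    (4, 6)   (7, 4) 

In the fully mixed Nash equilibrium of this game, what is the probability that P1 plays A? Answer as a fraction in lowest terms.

1/3

Let x be the probability that P1 plays A. In a completely mixed equilibrium, P2 must be indifferent between C and D.
P2's expected payoff from C is −6x + 6(1−x); from D it is −2x + 4(1−x).
Setting these equal: −12x + 6 = −6x + 4, so x = 1/3.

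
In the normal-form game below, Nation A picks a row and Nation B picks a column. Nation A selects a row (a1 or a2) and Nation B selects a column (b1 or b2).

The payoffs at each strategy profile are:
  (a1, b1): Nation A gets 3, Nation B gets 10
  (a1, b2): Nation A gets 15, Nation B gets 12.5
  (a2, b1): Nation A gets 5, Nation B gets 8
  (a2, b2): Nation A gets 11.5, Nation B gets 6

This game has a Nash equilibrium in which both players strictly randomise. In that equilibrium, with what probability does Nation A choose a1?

4/9

Let p be the probability that Nation A plays a1. In a completely mixed equilibrium, Nation B must be indifferent between b1 and b2.
Nation B's expected payoff from b1 is 10p + 8(1−p); from b2 it is 12.5p + 6(1−p).
Setting these equal: 2p + 8 = 6.5p + 6, so p = 4/9.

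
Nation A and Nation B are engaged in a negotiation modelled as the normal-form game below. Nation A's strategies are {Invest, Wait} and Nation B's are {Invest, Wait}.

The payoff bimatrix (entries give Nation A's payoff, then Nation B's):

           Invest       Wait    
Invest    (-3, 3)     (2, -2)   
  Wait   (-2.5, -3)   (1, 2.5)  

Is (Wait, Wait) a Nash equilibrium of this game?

No

At (Wait, Wait), Nation A earns 1; switching to Invest would give 2, so Nation A would deviate.
Nation B earns 2.5; switching to Invest would give -3, so Nation B has no profitable deviation.
Since at least one player can profitably deviate, this is not a Nash equilibrium.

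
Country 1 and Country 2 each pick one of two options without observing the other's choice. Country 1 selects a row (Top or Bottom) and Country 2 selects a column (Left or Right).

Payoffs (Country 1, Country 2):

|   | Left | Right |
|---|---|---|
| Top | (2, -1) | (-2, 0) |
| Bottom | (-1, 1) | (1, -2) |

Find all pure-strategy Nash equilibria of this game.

none

(Top, Left): Country 2 prefers Right (0 > -1) — not an equilibrium.
(Top, Right): Country 1 prefers Bottom (1 > -2) — not an equilibrium.
(Bottom, Left): Country 1 prefers Top (2 > -1) — not an equilibrium.
(Bottom, Right): Country 2 prefers Left (1 > -2) — not an equilibrium.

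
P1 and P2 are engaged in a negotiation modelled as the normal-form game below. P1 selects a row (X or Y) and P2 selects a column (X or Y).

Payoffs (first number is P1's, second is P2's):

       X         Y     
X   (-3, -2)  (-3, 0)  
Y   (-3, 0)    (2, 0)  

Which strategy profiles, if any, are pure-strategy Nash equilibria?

(Y, X) and (Y, Y)

(X, X): P2 prefers Y (0 > -2) — not an equilibrium.
(X, Y): P1 prefers Y (2 > -3) — not an equilibrium.
(Y, X): P1 gets -3 ≥ -3 from X, and P2 gets 0 ≥ 0 from Y — Nash equilibrium.
(Y, Y): P1 gets 2 ≥ -3 from X, and P2 gets 0 ≥ 0 from X — Nash equilibrium.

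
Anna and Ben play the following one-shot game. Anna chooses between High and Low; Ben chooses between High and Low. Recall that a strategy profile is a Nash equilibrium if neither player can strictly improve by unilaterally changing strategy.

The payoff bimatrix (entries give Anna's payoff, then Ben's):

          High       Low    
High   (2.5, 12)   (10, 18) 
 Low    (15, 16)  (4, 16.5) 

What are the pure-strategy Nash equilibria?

(High, High): Anna prefers Low (15 > 2.5); Ben prefers Low (18 > 12) — not an equilibrium.
(High, Low): Anna gets 10 ≥ 4 from Low, and Ben gets 18 ≥ 12 from High — Nash equilibrium.
(Low, High): Ben prefers Low (16.5 > 16) — not an equilibrium.
(Low, Low): Anna prefers High (10 > 4) — not an equilibrium.

(High, Low)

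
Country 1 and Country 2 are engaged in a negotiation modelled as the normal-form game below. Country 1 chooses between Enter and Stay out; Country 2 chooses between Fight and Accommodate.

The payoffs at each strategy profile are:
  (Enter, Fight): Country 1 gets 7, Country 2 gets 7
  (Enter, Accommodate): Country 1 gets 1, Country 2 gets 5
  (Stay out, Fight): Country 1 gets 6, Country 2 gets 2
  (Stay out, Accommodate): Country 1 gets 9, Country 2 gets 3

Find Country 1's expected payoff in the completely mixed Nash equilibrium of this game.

First find y, the probability Country 2 plays Fight, from Country 1's indifference between Enter and Stay out: 7y + (1−y) = 6y + 9(1−y), giving y = 8/9.
Since Country 1 is indifferent in equilibrium, Country 1's expected payoff equals the payoff from either row against (8/9, 1/9). Using Enter: 7(8/9) + (1/9) = 19/3.

19/3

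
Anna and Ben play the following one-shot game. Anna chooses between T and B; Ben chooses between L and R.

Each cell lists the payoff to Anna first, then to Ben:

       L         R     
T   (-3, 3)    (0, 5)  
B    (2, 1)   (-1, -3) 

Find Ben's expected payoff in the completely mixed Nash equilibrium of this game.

7/3

First find x, the probability Anna plays T, from Ben's indifference between L and R: 3x + (1−x) = 5x − 3(1−x), giving x = 2/3.
Since Ben is indifferent in equilibrium, Ben's expected payoff equals the payoff from either column against (2/3, 1/3). Using L: 3(2/3) + (1/3) = 7/3.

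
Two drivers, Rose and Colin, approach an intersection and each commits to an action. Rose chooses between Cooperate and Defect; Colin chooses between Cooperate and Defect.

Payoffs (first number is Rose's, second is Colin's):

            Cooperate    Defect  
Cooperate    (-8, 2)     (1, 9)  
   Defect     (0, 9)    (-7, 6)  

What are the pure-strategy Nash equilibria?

(Cooperate, Defect) and (Defect, Cooperate)

(Cooperate, Cooperate): Rose prefers Defect (0 > -8); Colin prefers Defect (9 > 2) — not an equilibrium.
(Cooperate, Defect): Rose gets 1 ≥ -7 from Defect, and Colin gets 9 ≥ 2 from Cooperate — Nash equilibrium.
(Defect, Cooperate): Rose gets 0 ≥ -8 from Cooperate, and Colin gets 9 ≥ 6 from Defect — Nash equilibrium.
(Defect, Defect): Rose prefers Cooperate (1 > -7); Colin prefers Cooperate (9 > 6) — not an equilibrium.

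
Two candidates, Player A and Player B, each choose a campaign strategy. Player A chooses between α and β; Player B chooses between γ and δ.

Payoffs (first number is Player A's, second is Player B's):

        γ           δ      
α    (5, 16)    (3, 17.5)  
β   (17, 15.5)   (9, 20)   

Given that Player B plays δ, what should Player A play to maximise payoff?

Against δ, Player A earns 3 from α and 9 from β.
So β is the best response.

β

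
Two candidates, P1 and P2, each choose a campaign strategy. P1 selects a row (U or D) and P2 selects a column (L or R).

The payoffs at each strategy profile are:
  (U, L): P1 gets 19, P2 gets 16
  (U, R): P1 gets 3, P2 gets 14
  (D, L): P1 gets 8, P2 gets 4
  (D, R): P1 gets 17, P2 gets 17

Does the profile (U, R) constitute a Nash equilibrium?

No

At (U, R), P1 earns 3; switching to D would give 17, so P1 would deviate.
P2 earns 14; switching to L would give 16, so P2 would deviate.
Since at least one player can profitably deviate, this is not a Nash equilibrium.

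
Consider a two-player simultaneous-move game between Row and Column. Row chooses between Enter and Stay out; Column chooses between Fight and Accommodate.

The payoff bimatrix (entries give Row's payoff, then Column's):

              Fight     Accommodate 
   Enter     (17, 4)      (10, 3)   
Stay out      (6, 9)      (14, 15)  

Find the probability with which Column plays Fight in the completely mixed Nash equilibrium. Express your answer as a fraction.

Let y be the probability that Column plays Fight. In a completely mixed equilibrium, Row must be indifferent between Enter and Stay out.
Row's expected payoff from Enter is 17y + 10(1−y); from Stay out it is 6y + 14(1−y).
Setting these equal: 7y + 10 = −8y + 14, so y = 4/15.

4/15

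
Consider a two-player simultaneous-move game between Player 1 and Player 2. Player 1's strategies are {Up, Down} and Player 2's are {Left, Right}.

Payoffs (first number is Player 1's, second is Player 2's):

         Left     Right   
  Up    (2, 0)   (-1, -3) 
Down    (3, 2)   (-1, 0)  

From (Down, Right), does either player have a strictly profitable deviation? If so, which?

Player 2

Player 1 at (Down, Right) earns -1; deviating to Up yields -1 — not better.
Player 2 earns 0; deviating to Left yields 2 — a strict improvement.
Only Player 2 has a strictly profitable deviation.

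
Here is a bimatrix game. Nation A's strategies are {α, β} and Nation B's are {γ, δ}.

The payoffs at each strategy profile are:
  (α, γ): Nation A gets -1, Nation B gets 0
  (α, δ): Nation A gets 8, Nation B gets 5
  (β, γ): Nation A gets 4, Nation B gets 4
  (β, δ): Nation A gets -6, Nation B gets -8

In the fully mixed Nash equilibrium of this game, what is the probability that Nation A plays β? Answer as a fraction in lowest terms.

5/17

Let r be the probability that Nation A plays α. In a completely mixed equilibrium, Nation B must be indifferent between γ and δ.
Nation B's expected payoff from γ is 4(1−r); from δ it is 5r − 8(1−r).
Setting these equal: −4r + 4 = 13r − 8, so r = 12/17.
Therefore Nation A plays β with probability 1 − 12/17 = 5/17.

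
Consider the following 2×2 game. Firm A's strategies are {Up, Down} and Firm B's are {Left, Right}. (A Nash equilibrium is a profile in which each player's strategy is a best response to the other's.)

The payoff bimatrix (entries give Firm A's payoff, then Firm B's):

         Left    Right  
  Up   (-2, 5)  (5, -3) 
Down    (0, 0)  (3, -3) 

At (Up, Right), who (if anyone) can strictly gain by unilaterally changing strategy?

Firm A at (Up, Right) earns 5; deviating to Down yields 3 — not better.
Firm B earns -3; deviating to Left yields 5 — a strict improvement.
Only Firm B has a strictly profitable deviation.

Firm B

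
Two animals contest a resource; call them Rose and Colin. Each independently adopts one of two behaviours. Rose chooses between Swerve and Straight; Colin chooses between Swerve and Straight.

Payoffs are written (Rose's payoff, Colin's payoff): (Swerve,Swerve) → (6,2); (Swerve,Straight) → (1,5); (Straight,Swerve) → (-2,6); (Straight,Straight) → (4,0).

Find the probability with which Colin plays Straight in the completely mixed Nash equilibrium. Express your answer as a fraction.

Let y be the probability that Colin plays Swerve. In a completely mixed equilibrium, Rose must be indifferent between Swerve and Straight.
Rose's expected payoff from Swerve is 6y + (1−y); from Straight it is −2y + 4(1−y).
Setting these equal: 5y + 1 = −6y + 4, so y = 3/11.
Therefore Colin plays Straight with probability 1 − 3/11 = 8/11.

8/11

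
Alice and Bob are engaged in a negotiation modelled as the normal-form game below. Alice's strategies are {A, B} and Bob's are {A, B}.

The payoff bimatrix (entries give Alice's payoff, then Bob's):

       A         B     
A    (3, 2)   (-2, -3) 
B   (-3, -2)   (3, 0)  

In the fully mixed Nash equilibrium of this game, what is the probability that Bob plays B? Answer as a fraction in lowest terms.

Let q be the probability that Bob plays A. In a completely mixed equilibrium, Alice must be indifferent between A and B.
Alice's expected payoff from A is 3q − 2(1−q); from B it is −3q + 3(1−q).
Setting these equal: 5q − 2 = −6q + 3, so q = 5/11.
Therefore Bob plays B with probability 1 − 5/11 = 6/11.

6/11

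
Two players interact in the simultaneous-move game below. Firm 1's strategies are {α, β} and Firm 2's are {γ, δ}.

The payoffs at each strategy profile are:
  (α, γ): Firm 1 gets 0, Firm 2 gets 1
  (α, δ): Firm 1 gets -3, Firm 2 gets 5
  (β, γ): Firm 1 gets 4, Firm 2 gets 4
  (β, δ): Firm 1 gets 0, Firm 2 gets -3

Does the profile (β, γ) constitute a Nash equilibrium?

At (β, γ), Firm 1 earns 4; switching to α would give 0, so Firm 1 has no profitable deviation.
Firm 2 earns 4; switching to δ would give -3, so Firm 2 has no profitable deviation.
Neither player can gain by a unilateral deviation, so this profile is a Nash equilibrium.

Yes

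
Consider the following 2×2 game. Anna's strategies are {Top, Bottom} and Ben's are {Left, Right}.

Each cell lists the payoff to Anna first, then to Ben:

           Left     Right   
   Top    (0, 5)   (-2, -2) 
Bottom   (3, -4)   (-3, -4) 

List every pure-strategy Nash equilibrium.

(Bottom, Left)

(Top, Left): Anna prefers Bottom (3 > 0) — not an equilibrium.
(Top, Right): Ben prefers Left (5 > -2) — not an equilibrium.
(Bottom, Left): Anna gets 3 ≥ 0 from Top, and Ben gets -4 ≥ -4 from Right — Nash equilibrium.
(Bottom, Right): Anna prefers Top (-2 > -3) — not an equilibrium.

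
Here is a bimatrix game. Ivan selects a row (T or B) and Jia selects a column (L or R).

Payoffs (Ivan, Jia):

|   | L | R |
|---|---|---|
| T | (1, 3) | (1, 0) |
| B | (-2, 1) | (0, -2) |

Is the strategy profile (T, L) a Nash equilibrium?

Yes

At (T, L), Ivan earns 1; switching to B would give -2, so Ivan has no profitable deviation.
Jia earns 3; switching to R would give 0, so Jia has no profitable deviation.
Neither player can gain by a unilateral deviation, so this profile is a Nash equilibrium.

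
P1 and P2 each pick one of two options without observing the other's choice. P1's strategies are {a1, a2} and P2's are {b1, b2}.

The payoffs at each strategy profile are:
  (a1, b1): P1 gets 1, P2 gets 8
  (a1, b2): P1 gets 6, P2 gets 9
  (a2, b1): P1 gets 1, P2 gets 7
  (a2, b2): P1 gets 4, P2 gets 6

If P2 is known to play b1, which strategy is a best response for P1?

either — both a1 and a2 are best responses

Against b1, P1 earns 1 from a1 and 1 from a2.
So either strategy is a best response.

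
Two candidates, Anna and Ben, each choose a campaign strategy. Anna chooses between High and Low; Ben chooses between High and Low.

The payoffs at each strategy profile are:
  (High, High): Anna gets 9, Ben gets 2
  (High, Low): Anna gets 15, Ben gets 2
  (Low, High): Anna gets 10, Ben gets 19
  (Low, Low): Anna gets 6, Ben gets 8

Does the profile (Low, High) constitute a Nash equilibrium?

Yes

At (Low, High), Anna earns 10; switching to High would give 9, so Anna has no profitable deviation.
Ben earns 19; switching to Low would give 8, so Ben has no profitable deviation.
Neither player can gain by a unilateral deviation, so this profile is a Nash equilibrium.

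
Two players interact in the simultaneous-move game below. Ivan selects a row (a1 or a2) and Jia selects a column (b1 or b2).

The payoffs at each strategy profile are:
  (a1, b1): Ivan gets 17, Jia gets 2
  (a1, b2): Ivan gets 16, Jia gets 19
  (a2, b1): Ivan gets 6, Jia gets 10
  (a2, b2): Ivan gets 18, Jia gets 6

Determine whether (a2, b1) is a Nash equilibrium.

No

At (a2, b1), Ivan earns 6; switching to a1 would give 17, so Ivan would deviate.
Jia earns 10; switching to b2 would give 6, so Jia has no profitable deviation.
Since at least one player can profitably deviate, this is not a Nash equilibrium.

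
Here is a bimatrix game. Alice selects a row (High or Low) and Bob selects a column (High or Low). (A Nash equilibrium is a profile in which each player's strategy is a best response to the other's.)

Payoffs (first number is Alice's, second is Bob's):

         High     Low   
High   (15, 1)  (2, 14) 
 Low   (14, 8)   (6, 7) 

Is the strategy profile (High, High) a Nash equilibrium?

No

At (High, High), Alice earns 15; switching to Low would give 14, so Alice has no profitable deviation.
Bob earns 1; switching to Low would give 14, so Bob would deviate.
Since at least one player can profitably deviate, this is not a Nash equilibrium.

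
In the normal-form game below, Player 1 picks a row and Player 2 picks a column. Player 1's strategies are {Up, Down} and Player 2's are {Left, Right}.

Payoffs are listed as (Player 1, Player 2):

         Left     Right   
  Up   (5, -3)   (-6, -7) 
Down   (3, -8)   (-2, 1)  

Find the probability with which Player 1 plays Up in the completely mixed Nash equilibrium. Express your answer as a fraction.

Let r be the probability that Player 1 plays Up. In a completely mixed equilibrium, Player 2 must be indifferent between Left and Right.
Player 2's expected payoff from Left is −3r − 8(1−r); from Right it is −7r + (1−r).
Setting these equal: 5r − 8 = −8r + 1, so r = 9/13.

9/13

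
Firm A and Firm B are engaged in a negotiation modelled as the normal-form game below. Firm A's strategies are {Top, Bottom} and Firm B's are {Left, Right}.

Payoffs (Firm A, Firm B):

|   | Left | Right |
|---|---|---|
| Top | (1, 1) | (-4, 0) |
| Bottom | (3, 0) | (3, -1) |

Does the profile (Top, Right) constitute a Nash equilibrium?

At (Top, Right), Firm A earns -4; switching to Bottom would give 3, so Firm A would deviate.
Firm B earns 0; switching to Left would give 1, so Firm B would deviate.
Since at least one player can profitably deviate, this is not a Nash equilibrium.

No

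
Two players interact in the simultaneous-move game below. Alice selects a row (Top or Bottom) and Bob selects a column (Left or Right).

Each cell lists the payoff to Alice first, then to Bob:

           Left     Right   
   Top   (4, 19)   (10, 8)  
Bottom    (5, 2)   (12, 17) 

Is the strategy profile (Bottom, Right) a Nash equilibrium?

Yes

At (Bottom, Right), Alice earns 12; switching to Top would give 10, so Alice has no profitable deviation.
Bob earns 17; switching to Left would give 2, so Bob has no profitable deviation.
Neither player can gain by a unilateral deviation, so this profile is a Nash equilibrium.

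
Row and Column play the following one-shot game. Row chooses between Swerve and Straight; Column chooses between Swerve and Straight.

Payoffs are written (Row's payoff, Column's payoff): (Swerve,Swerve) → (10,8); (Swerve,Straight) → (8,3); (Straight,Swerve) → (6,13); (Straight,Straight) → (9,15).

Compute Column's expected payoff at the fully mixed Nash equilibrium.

81/7

First find p, the probability Row plays Swerve, from Column's indifference between Swerve and Straight: 8p + 13(1−p) = 3p + 15(1−p), giving p = 2/7.
Since Column is indifferent in equilibrium, Column's expected payoff equals the payoff from either column against (2/7, 5/7). Using Swerve: 8(2/7) + 13(5/7) = 81/7.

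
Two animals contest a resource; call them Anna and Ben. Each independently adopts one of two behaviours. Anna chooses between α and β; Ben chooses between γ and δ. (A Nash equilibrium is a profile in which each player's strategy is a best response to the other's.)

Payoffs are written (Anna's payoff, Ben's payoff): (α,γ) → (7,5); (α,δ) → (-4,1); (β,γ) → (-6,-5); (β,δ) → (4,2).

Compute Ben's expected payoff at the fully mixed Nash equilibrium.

15/11

First find x, the probability Anna plays α, from Ben's indifference between γ and δ: 5x − 5(1−x) = x + 2(1−x), giving x = 7/11.
Since Ben is indifferent in equilibrium, Ben's expected payoff equals the payoff from either column against (7/11, 4/11). Using γ: 5(7/11) − 5(4/11) = 15/11.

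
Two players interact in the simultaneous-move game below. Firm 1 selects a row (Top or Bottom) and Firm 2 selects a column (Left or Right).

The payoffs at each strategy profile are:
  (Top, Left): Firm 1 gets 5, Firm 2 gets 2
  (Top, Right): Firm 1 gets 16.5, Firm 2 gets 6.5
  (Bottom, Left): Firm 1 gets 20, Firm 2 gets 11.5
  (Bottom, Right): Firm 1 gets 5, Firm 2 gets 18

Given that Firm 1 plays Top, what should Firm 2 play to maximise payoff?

Against Top, Firm 2 earns 2 from Left and 6.5 from Right.
So Right is the best response.

Right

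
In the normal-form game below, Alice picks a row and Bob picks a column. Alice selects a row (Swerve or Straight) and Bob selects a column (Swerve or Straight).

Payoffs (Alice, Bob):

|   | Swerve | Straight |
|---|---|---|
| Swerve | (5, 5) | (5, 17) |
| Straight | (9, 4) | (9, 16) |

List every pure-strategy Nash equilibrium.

(Swerve, Swerve): Alice prefers Straight (9 > 5); Bob prefers Straight (17 > 5) — not an equilibrium.
(Swerve, Straight): Alice prefers Straight (9 > 5) — not an equilibrium.
(Straight, Swerve): Bob prefers Straight (16 > 4) — not an equilibrium.
(Straight, Straight): Alice gets 9 ≥ 5 from Swerve, and Bob gets 16 ≥ 4 from Swerve — Nash equilibrium.

(Straight, Straight)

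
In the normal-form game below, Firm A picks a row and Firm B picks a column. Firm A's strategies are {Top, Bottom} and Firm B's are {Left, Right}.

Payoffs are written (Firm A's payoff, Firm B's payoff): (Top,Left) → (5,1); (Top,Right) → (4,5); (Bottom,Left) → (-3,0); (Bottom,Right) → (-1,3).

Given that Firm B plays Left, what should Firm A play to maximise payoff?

Top

Against Left, Firm A earns 5 from Top and -3 from Bottom.
So Top is the best response.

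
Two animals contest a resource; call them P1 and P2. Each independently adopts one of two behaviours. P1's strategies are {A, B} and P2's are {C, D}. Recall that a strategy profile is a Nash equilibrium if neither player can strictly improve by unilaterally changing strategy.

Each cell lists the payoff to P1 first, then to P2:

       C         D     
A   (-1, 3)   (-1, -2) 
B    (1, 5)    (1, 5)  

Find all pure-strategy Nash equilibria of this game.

(B, C) and (B, D)

(A, C): P1 prefers B (1 > -1) — not an equilibrium.
(A, D): P1 prefers B (1 > -1); P2 prefers C (3 > -2) — not an equilibrium.
(B, C): P1 gets 1 ≥ -1 from A, and P2 gets 5 ≥ 5 from D — Nash equilibrium.
(B, D): P1 gets 1 ≥ -1 from A, and P2 gets 5 ≥ 5 from C — Nash equilibrium.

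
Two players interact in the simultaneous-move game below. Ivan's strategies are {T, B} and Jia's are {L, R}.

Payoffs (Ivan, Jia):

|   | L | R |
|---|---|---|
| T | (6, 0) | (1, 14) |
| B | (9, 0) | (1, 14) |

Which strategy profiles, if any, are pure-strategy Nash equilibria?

(T, R) and (B, R)

(T, L): Ivan prefers B (9 > 6); Jia prefers R (14 > 0) — not an equilibrium.
(T, R): Ivan gets 1 ≥ 1 from B, and Jia gets 14 ≥ 0 from L — Nash equilibrium.
(B, L): Jia prefers R (14 > 0) — not an equilibrium.
(B, R): Ivan gets 1 ≥ 1 from T, and Jia gets 14 ≥ 0 from L — Nash equilibrium.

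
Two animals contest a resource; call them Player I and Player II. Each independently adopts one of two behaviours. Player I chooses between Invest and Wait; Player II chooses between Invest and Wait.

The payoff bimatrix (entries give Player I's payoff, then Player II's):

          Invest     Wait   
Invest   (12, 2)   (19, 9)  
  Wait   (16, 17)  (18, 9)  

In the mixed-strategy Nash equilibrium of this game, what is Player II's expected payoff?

9

First find p, the probability Player I plays Invest, from Player II's indifference between Invest and Wait: 2p + 17(1−p) = 9p + 9(1−p), giving p = 8/15.
Since Player II is indifferent in equilibrium, Player II's expected payoff equals the payoff from either column against (8/15, 7/15). Using Invest: 2(8/15) + 17(7/15) = 9.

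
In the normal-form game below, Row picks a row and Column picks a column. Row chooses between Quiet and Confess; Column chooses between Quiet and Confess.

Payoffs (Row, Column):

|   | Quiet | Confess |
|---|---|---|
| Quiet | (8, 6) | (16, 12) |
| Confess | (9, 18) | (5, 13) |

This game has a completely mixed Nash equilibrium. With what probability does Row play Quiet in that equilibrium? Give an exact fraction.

5/11

Let p be the probability that Row plays Quiet. In a completely mixed equilibrium, Column must be indifferent between Quiet and Confess.
Column's expected payoff from Quiet is 6p + 18(1−p); from Confess it is 12p + 13(1−p).
Setting these equal: −12p + 18 = −p + 13, so p = 5/11.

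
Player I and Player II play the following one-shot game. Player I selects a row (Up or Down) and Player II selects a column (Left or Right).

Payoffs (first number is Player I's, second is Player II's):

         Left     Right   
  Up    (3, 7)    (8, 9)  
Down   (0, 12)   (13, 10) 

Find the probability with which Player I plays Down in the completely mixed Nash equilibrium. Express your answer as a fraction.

1/2

Let p be the probability that Player I plays Up. In a completely mixed equilibrium, Player II must be indifferent between Left and Right.
Player II's expected payoff from Left is 7p + 12(1−p); from Right it is 9p + 10(1−p).
Setting these equal: −5p + 12 = −p + 10, so p = 1/2.
Therefore Player I plays Down with probability 1 − 1/2 = 1/2.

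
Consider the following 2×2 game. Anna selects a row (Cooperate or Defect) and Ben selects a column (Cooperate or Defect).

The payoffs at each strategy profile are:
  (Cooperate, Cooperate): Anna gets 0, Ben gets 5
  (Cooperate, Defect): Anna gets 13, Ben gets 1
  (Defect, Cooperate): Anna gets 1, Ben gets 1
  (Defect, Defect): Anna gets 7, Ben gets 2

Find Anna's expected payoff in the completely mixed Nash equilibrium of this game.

First find q, the probability Ben plays Cooperate, from Anna's indifference between Cooperate and Defect: 13(1−q) = q + 7(1−q), giving q = 6/7.
Since Anna is indifferent in equilibrium, Anna's expected payoff equals the payoff from either row against (6/7, 1/7). Using Cooperate: 13(1/7) = 13/7.

13/7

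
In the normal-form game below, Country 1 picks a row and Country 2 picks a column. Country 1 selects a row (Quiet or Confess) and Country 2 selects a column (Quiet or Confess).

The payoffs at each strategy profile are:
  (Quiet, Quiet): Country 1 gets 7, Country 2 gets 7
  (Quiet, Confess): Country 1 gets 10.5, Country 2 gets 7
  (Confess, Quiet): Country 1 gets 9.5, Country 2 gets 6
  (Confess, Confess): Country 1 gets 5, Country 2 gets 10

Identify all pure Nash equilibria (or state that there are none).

(Quiet, Quiet): Country 1 prefers Confess (9.5 > 7) — not an equilibrium.
(Quiet, Confess): Country 1 gets 10.5 ≥ 5 from Confess, and Country 2 gets 7 ≥ 7 from Quiet — Nash equilibrium.
(Confess, Quiet): Country 2 prefers Confess (10 > 6) — not an equilibrium.
(Confess, Confess): Country 1 prefers Quiet (10.5 > 5) — not an equilibrium.

(Quiet, Confess)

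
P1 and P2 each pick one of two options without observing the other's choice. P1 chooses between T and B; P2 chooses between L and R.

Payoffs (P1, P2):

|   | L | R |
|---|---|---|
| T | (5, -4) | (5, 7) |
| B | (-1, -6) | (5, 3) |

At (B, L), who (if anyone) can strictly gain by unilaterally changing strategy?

Both

P1 at (B, L) earns -1; deviating to T yields 5 — a strict improvement.
P2 earns -6; deviating to R yields 3 — a strict improvement.
Both P1 and P2 have strictly profitable deviations.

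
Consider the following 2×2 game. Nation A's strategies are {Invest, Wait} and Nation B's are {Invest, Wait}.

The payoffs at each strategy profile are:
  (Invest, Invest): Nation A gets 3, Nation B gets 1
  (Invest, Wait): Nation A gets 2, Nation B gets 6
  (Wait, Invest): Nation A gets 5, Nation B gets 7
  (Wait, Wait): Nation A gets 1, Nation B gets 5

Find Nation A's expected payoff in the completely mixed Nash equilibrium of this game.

First find q, the probability Nation B plays Invest, from Nation A's indifference between Invest and Wait: 3q + 2(1−q) = 5q + (1−q), giving q = 1/3.
Since Nation A is indifferent in equilibrium, Nation A's expected payoff equals the payoff from either row against (1/3, 2/3). Using Invest: 3(1/3) + 2(2/3) = 7/3.

7/3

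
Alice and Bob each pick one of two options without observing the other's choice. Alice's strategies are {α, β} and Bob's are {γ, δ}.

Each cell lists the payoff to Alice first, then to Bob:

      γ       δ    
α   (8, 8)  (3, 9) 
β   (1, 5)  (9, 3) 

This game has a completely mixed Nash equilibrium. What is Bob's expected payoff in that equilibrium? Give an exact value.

First find p, the probability Alice plays α, from Bob's indifference between γ and δ: 8p + 5(1−p) = 9p + 3(1−p), giving p = 2/3.
Since Bob is indifferent in equilibrium, Bob's expected payoff equals the payoff from either column against (2/3, 1/3). Using γ: 8(2/3) + 5(1/3) = 7.

7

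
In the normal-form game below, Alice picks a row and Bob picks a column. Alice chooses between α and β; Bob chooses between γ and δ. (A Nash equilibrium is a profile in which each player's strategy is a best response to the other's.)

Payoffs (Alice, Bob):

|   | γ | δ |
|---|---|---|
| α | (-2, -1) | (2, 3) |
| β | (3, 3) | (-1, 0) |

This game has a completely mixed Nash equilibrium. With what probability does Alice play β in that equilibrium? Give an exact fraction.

4/7

Let p be the probability that Alice plays α. In a completely mixed equilibrium, Bob must be indifferent between γ and δ.
Bob's expected payoff from γ is −p + 3(1−p); from δ it is 3p.
Setting these equal: −4p + 3 = 3p, so p = 3/7.
Therefore Alice plays β with probability 1 − 3/7 = 4/7.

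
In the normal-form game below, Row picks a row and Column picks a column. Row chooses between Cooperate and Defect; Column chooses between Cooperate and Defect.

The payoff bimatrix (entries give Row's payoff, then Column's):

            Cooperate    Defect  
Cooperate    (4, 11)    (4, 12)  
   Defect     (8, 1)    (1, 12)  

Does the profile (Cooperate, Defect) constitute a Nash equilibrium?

At (Cooperate, Defect), Row earns 4; switching to Defect would give 1, so Row has no profitable deviation.
Column earns 12; switching to Cooperate would give 11, so Column has no profitable deviation.
Neither player can gain by a unilateral deviation, so this profile is a Nash equilibrium.

Yes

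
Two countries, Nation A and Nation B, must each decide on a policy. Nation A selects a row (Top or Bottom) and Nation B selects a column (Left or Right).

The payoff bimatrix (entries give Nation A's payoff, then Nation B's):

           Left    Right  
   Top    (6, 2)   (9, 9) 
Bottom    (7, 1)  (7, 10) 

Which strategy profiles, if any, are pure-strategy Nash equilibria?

(Top, Right)

(Top, Left): Nation A prefers Bottom (7 > 6); Nation B prefers Right (9 > 2) — not an equilibrium.
(Top, Right): Nation A gets 9 ≥ 7 from Bottom, and Nation B gets 9 ≥ 2 from Left — Nash equilibrium.
(Bottom, Left): Nation B prefers Right (10 > 1) — not an equilibrium.
(Bottom, Right): Nation A prefers Top (9 > 7) — not an equilibrium.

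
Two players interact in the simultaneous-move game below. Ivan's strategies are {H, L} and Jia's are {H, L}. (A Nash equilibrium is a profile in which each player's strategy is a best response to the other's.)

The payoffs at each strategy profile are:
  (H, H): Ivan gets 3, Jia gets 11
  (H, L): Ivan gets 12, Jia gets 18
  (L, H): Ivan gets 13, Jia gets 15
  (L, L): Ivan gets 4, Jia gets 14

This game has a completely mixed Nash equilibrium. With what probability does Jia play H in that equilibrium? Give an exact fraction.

4/9

Let c be the probability that Jia plays H. In a completely mixed equilibrium, Ivan must be indifferent between H and L.
Ivan's expected payoff from H is 3c + 12(1−c); from L it is 13c + 4(1−c).
Setting these equal: −9c + 12 = 9c + 4, so c = 4/9.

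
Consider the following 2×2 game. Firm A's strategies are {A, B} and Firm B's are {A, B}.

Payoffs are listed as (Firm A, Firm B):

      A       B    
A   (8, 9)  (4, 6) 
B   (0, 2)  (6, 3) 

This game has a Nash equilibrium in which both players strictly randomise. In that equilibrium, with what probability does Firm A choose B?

Let r be the probability that Firm A plays A. In a completely mixed equilibrium, Firm B must be indifferent between A and B.
Firm B's expected payoff from A is 9r + 2(1−r); from B it is 6r + 3(1−r).
Setting these equal: 7r + 2 = 3r + 3, so r = 1/4.
Therefore Firm A plays B with probability 1 − 1/4 = 3/4.

3/4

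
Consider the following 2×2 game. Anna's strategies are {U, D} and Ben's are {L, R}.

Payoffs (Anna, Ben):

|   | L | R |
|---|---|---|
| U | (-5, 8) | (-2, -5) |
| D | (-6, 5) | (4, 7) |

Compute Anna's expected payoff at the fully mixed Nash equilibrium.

-32/7

First find y, the probability Ben plays L, from Anna's indifference between U and D: −5y − 2(1−y) = −6y + 4(1−y), giving y = 6/7.
Since Anna is indifferent in equilibrium, Anna's expected payoff equals the payoff from either row against (6/7, 1/7). Using U: −5(6/7) − 2(1/7) = -32/7.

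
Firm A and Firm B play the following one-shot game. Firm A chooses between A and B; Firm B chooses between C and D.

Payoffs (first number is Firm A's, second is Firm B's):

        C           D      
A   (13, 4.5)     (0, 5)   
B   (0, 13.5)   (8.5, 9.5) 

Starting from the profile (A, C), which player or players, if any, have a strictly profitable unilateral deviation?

Firm B

Firm A at (A, C) earns 13; deviating to B yields 0 — not better.
Firm B earns 4.5; deviating to D yields 5 — a strict improvement.
Only Firm B has a strictly profitable deviation.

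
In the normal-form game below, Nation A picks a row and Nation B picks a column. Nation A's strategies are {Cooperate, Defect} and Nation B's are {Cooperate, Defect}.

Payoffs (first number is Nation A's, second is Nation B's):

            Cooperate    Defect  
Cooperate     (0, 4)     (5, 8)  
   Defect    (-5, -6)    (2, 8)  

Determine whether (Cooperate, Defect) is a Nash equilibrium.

Yes

At (Cooperate, Defect), Nation A earns 5; switching to Defect would give 2, so Nation A has no profitable deviation.
Nation B earns 8; switching to Cooperate would give 4, so Nation B has no profitable deviation.
Neither player can gain by a unilateral deviation, so this profile is a Nash equilibrium.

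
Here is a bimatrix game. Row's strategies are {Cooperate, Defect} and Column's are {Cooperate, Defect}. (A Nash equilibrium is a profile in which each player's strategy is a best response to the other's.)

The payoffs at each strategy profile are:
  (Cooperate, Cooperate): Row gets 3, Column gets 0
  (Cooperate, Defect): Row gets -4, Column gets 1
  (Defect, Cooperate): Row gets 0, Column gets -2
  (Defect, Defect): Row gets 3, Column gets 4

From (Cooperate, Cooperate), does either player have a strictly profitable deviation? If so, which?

Column

Row at (Cooperate, Cooperate) earns 3; deviating to Defect yields 0 — not better.
Column earns 0; deviating to Defect yields 1 — a strict improvement.
Only Column has a strictly profitable deviation.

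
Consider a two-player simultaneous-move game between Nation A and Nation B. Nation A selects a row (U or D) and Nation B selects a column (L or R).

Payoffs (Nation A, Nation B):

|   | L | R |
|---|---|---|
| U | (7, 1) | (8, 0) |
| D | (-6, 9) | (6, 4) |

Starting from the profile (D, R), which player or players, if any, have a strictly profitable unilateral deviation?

Nation A at (D, R) earns 6; deviating to U yields 8 — a strict improvement.
Nation B earns 4; deviating to L yields 9 — a strict improvement.
Both Nation A and Nation B have strictly profitable deviations.

Both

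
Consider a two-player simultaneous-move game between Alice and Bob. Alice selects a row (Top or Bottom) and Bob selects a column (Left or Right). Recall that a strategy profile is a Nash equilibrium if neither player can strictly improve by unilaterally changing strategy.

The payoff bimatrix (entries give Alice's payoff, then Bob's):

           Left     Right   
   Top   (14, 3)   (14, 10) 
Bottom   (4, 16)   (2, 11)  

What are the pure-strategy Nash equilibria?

(Top, Right)

(Top, Left): Bob prefers Right (10 > 3) — not an equilibrium.
(Top, Right): Alice gets 14 ≥ 2 from Bottom, and Bob gets 10 ≥ 3 from Left — Nash equilibrium.
(Bottom, Left): Alice prefers Top (14 > 4) — not an equilibrium.
(Bottom, Right): Alice prefers Top (14 > 2); Bob prefers Left (16 > 11) — not an equilibrium.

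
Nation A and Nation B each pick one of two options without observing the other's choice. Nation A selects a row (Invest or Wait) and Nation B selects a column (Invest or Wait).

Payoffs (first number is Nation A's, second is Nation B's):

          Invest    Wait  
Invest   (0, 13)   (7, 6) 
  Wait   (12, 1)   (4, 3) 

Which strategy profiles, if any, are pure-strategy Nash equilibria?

(Invest, Invest): Nation A prefers Wait (12 > 0) — not an equilibrium.
(Invest, Wait): Nation B prefers Invest (13 > 6) — not an equilibrium.
(Wait, Invest): Nation B prefers Wait (3 > 1) — not an equilibrium.
(Wait, Wait): Nation A prefers Invest (7 > 4) — not an equilibrium.

none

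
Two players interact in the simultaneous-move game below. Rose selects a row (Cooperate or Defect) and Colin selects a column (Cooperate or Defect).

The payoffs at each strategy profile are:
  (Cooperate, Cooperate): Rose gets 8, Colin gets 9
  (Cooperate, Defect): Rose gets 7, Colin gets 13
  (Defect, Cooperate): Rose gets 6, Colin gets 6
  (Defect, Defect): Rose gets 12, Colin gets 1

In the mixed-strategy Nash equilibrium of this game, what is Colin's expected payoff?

23/3

First find x, the probability Rose plays Cooperate, from Colin's indifference between Cooperate and Defect: 9x + 6(1−x) = 13x + (1−x), giving x = 5/9.
Since Colin is indifferent in equilibrium, Colin's expected payoff equals the payoff from either column against (5/9, 4/9). Using Cooperate: 9(5/9) + 6(4/9) = 23/3.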